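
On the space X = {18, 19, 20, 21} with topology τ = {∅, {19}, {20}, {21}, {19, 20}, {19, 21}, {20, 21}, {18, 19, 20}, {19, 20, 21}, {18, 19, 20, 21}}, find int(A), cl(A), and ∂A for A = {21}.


int(A) = {21}, cl(A) = {21}, ∂A = ∅.

Closed sets in (X, τ) are complements of opens:
  closed(X, τ) = {∅, {18}, {21}, {18, 19}, {18, 20}, {18, 21}, {18, 19, 20}, {18, 19, 21}, {18, 20, 21}, {18, 19, 20, 21}}.
int(A) = ⋃ {U ∈ τ : U ⊆ A}. Opens contained in A: ∅, {21}.
Taking the union of these: int(A) = {21}.
cl(A) = ⋂ {C closed : A ⊆ C}. Closed sets containing A: {21}, {18, 21}, {18, 19, 21}, {18, 20, 21}, {18, 19, 20, 21}.
Intersecting these: cl(A) = {21}.
∂A = cl(A) ∖ int(A) = {21} ∖ {21} = ∅.


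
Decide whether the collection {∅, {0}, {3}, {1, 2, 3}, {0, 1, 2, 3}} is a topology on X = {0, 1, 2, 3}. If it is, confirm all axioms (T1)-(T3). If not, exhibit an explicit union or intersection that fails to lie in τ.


τ is NOT a topology on X.

Axiom (T1): ∅ ∈ τ? Yes; X ∈ τ? Yes.
Axiom (T2/T3): check pairwise unions and intersections of members of τ.
Counterexample for (T2): {0} ∪ {3} = {0, 3} ∉ τ. Therefore τ is NOT a topology.


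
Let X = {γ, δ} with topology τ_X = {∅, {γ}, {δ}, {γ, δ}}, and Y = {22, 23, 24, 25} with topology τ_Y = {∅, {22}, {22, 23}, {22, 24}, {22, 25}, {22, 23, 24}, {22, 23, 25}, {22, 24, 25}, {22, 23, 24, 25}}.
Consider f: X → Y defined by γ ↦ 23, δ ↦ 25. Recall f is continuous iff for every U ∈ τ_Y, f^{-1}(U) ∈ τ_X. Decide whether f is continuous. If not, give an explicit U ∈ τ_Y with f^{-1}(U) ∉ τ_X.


f IS continuous.

Compute f^{-1}(U) for each U ∈ τ_Y:
  U = ∅: f^{-1}(U) = ∅ ∈ τ_X ✓.
  U = {22}: f^{-1}(U) = ∅ ∈ τ_X ✓.
  U = {22, 23}: f^{-1}(U) = {γ} ∈ τ_X ✓.
  U = {22, 24}: f^{-1}(U) = ∅ ∈ τ_X ✓.
  U = {22, 25}: f^{-1}(U) = {δ} ∈ τ_X ✓.
  U = {22, 23, 24}: f^{-1}(U) = {γ} ∈ τ_X ✓.
  U = {22, 23, 25}: f^{-1}(U) = {γ, δ} ∈ τ_X ✓.
  U = {22, 24, 25}: f^{-1}(U) = {δ} ∈ τ_X ✓.
  U = {22, 23, 24, 25}: f^{-1}(U) = {γ, δ} ∈ τ_X ✓.
Every preimage lies in τ_X, so f IS continuous.


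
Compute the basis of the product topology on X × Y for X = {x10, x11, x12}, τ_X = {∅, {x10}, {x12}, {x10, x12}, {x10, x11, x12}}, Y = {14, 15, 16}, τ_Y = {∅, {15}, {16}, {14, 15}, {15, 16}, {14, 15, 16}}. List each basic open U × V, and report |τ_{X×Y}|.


Basis B = {∅ × ∅, {x10} × {15}, {x10} × {16}, {x12} × {15}, {x12} × {16}, {x10} × {14, 15}, {x10} × {15, 16}, {x10, x12} × {15}, {x10, x12} × {16}, {x12} × {14, 15}, {x12} × {15, 16}, {x10} × {14, 15, 16}, {x10, x11, x12} × {15}, {x10, x11, x12} × {16}, {x12} × {14, 15, 16}, {x10, x12} × {14, 15}, {x10, x12} × {15, 16}, {x10, x12} × {14, 15, 16}, {x10, x11, x12} × {14, 15}, {x10, x11, x12} × {15, 16}, {x10, x11, x12} × {14, 15, 16}}; |τ_{X×Y}| = 70.

Enumerate products U × V with U ∈ τ_X, V ∈ τ_Y (deduplicated):
  ∅ × ∅ = {} (∅)
  {x10} × {15} = {(x10,15)}
  {x10} × {16} = {(x10,16)}
  {x12} × {15} = {(x12,15)}
  {x12} × {16} = {(x12,16)}
  {x10} × {14, 15} = {(x10,14), (x10,15)}
  {x10} × {15, 16} = {(x10,15), (x10,16)}
  {x10, x12} × {15} = {(x10,15), (x12,15)}
  {x10, x12} × {16} = {(x10,16), (x12,16)}
  {x12} × {14, 15} = {(x12,14), (x12,15)}
  {x12} × {15, 16} = {(x12,15), (x12,16)}
  {x10} × {14, 15, 16} = {(x10,14), (x10,15), (x10,16)}
  {x10, x11, x12} × {15} = {(x10,15), (x11,15), (x12,15)}
  {x10, x11, x12} × {16} = {(x10,16), (x11,16), (x12,16)}
  {x12} × {14, 15, 16} = {(x12,14), (x12,15), (x12,16)}
  {x10, x12} × {14, 15} = {(x10,14), (x10,15), (x12,14), (x12,15)}
  {x10, x12} × {15, 16} = {(x10,15), (x10,16), (x12,15), (x12,16)}
  {x10, x12} × {14, 15, 16} = {(x10,14), (x10,15), (x10,16), (x12,14), (x12,15), (x12,16)}
  {x10, x11, x12} × {14, 15} = {(x10,14), (x10,15), (x11,14), (x11,15), (x12,14), (x12,15)}
  {x10, x11, x12} × {15, 16} = {(x10,15), (x10,16), (x11,15), (x11,16), (x12,15), (x12,16)}
  {x10, x11, x12} × {14, 15, 16} = {(x10,14), (x10,15), (x10,16), (x11,14), (x11,15), (x11,16), (x12,14), (x12,15), (x12,16)}
These 21 distinct sets form the basis B.
Close under arbitrary unions to get τ_{X×Y}; counting gives |τ_{X×Y}| = 70.


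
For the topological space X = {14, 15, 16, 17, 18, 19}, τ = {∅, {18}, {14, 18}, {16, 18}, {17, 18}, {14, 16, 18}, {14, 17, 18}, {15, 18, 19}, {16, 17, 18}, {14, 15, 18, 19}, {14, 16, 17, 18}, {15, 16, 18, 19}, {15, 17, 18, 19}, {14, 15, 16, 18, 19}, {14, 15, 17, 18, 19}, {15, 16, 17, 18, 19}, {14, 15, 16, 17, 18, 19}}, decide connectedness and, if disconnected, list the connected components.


(X, τ) is connected.

Find clopen sets (U ∈ τ with X ∖ U ∈ τ):
  U = ∅, X ∖ U = {14, 15, 16, 17, 18, 19} — both open, so U is clopen.
  U = {14, 15, 16, 17, 18, 19}, X ∖ U = ∅ — both open, so U is clopen.
Only trivial clopens (∅ and X) exist, so (X, τ) is connected.
Compute connected components by grouping points that agree on all clopens:
  component: {14, 15, 16, 17, 18, 19}


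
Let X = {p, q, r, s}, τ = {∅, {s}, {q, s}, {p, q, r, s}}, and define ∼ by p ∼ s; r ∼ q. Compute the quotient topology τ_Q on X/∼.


X/∼ = {[p=s], [q=r]}; |τ_Q| = 2.

Equivalence classes: [p=s], [q=r].
Quotient map π: X → X/∼ sends p ↦ [p=s], q ↦ [q=r], r ↦ [q=r], s ↦ [p=s].
For each subset V ⊆ X/∼, compute π^{-1}(V) ⊆ X and check whether π^{-1}(V) ∈ τ. V is open in τ_Q iff π^{-1}(V) ∈ τ.
  V = {}: π^{-1}(V) = ∅ ∈ τ ✓.
  V = {[p=s]}: π^{-1}(V) = {p, s} ∉ τ ✗.
  V = {[q=r]}: π^{-1}(V) = {q, r} ∉ τ ✗.
  V = {[p=s], [q=r]}: π^{-1}(V) = {p, q, r, s} ∈ τ ✓.
Open sets in the quotient: τ_Q = {{}, {[p=s], [q=r]}} (2 elements).


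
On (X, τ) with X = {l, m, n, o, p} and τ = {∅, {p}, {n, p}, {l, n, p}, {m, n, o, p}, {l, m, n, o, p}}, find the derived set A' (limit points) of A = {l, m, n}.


A' = {l, m, o}

For each x ∈ X, list the open sets U ∈ τ with x ∈ U, then check whether U ∩ (A ∖ {x}) ≠ ∅ for every such U.
  x = l: opens ∋ x are {l, n, p}, {l, m, n, o, p}; each meets A ∖ {l}, so x IS a limit point.
  x = m: opens ∋ x are {m, n, o, p}, {l, m, n, o, p}; each meets A ∖ {m}, so x IS a limit point.
  x = n: open {n, p} ∋ x has {n, p} ∩ (A ∖ {n}) = ∅, so x is NOT a limit point.
  x = o: opens ∋ x are {m, n, o, p}, {l, m, n, o, p}; each meets A ∖ {o}, so x IS a limit point.
  x = p: open {p} ∋ x has {p} ∩ (A ∖ {p}) = ∅, so x is NOT a limit point.
Collecting: A' = {l, m, o}.


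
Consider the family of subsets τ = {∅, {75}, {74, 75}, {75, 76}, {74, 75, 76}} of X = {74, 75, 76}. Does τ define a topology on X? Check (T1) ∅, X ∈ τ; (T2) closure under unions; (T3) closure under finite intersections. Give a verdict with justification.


τ IS a topology on X.

Axiom (T1): ∅ ∈ τ? Yes; X ∈ τ? Yes.
Axiom (T2/T3): check pairwise unions and intersections of members of τ.
All pairwise intersections and unions checked — each lies in τ. Therefore τ satisfies (T1), (T2), (T3): it IS a topology on X.


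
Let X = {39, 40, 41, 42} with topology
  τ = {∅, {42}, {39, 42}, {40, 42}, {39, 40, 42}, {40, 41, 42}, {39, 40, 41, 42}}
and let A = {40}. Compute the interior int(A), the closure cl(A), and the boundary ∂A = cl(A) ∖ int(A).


int(A) = ∅, cl(A) = {40, 41}, ∂A = {40, 41}.

Closed sets in (X, τ) are complements of opens:
  closed(X, τ) = {∅, {39}, {41}, {39, 41}, {40, 41}, {39, 40, 41}, {39, 40, 41, 42}}.
int(A) = ⋃ {U ∈ τ : U ⊆ A}. Opens contained in A: ∅.
Taking the union of these: int(A) = ∅.
cl(A) = ⋂ {C closed : A ⊆ C}. Closed sets containing A: {40, 41}, {39, 40, 41}, {39, 40, 41, 42}.
Intersecting these: cl(A) = {40, 41}.
∂A = cl(A) ∖ int(A) = {40, 41} ∖ ∅ = {40, 41}.


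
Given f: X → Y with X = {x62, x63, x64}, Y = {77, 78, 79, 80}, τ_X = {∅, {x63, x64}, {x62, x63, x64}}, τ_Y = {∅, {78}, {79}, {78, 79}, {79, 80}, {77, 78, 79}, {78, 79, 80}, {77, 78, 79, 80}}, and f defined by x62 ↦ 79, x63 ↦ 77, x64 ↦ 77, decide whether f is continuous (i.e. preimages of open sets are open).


f is NOT continuous.

Compute f^{-1}(U) for each U ∈ τ_Y:
  U = ∅: f^{-1}(U) = ∅ ∈ τ_X ✓.
  U = {78}: f^{-1}(U) = ∅ ∈ τ_X ✓.
  U = {79}: f^{-1}(U) = {x62} ∉ τ_X ✗.
  U = {78, 79}: f^{-1}(U) = {x62} ∉ τ_X ✗.
  U = {79, 80}: f^{-1}(U) = {x62} ∉ τ_X ✗.
  U = {77, 78, 79}: f^{-1}(U) = {x62, x63, x64} ∈ τ_X ✓.
  U = {78, 79, 80}: f^{-1}(U) = {x62} ∉ τ_X ✗.
  U = {77, 78, 79, 80}: f^{-1}(U) = {x62, x63, x64} ∈ τ_X ✓.
Found U = {79} with f^{-1}(U) = {x62} not in τ_X. Therefore f is NOT continuous.


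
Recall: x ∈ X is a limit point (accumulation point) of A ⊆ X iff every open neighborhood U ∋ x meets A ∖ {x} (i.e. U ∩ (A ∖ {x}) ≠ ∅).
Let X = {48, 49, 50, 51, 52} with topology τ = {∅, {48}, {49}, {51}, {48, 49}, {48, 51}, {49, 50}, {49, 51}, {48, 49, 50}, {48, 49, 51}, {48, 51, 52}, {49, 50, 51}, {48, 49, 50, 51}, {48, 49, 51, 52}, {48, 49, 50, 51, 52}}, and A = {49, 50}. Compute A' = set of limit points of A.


A' = {50}

For each x ∈ X, list the open sets U ∈ τ with x ∈ U, then check whether U ∩ (A ∖ {x}) ≠ ∅ for every such U.
  x = 48: open {48} ∋ x has {48} ∩ (A ∖ {48}) = ∅, so x is NOT a limit point.
  x = 49: open {49} ∋ x has {49} ∩ (A ∖ {49}) = ∅, so x is NOT a limit point.
  x = 50: opens ∋ x are {49, 50}, {48, 49, 50}, {49, 50, 51}, {48, 49, 50, 51}, {48, 49, 50, 51, 52}; each meets A ∖ {50}, so x IS a limit point.
  x = 51: open {51} ∋ x has {51} ∩ (A ∖ {51}) = ∅, so x is NOT a limit point.
  x = 52: open {48, 51, 52} ∋ x has {48, 51, 52} ∩ (A ∖ {52}) = ∅, so x is NOT a limit point.
Collecting: A' = {50}.


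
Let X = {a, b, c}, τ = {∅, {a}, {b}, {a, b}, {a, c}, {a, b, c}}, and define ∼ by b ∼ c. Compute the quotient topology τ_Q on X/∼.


X/∼ = {[a], [b=c]}; |τ_Q| = 3.

Equivalence classes: [a], [b=c].
Quotient map π: X → X/∼ sends a ↦ [a], b ↦ [b=c], c ↦ [b=c].
For each subset V ⊆ X/∼, compute π^{-1}(V) ⊆ X and check whether π^{-1}(V) ∈ τ. V is open in τ_Q iff π^{-1}(V) ∈ τ.
  V = {}: π^{-1}(V) = ∅ ∈ τ ✓.
  V = {[a]}: π^{-1}(V) = {a} ∈ τ ✓.
  V = {[b=c]}: π^{-1}(V) = {b, c} ∉ τ ✗.
  V = {[a], [b=c]}: π^{-1}(V) = {a, b, c} ∈ τ ✓.
Open sets in the quotient: τ_Q = {{}, {[a]}, {[a], [b=c]}} (3 elements).


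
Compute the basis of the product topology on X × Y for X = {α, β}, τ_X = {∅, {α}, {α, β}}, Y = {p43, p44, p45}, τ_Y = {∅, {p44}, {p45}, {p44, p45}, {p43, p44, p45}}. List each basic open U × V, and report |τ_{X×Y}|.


Basis B = {∅ × ∅, {α} × {p44}, {α} × {p45}, {α} × {p44, p45}, {α, β} × {p44}, {α, β} × {p45}, {α} × {p43, p44, p45}, {α, β} × {p44, p45}, {α, β} × {p43, p44, p45}}; |τ_{X×Y}| = 14.

Enumerate products U × V with U ∈ τ_X, V ∈ τ_Y (deduplicated):
  ∅ × ∅ = {} (∅)
  {α} × {p44} = {(α,p44)}
  {α} × {p45} = {(α,p45)}
  {α} × {p44, p45} = {(α,p44), (α,p45)}
  {α, β} × {p44} = {(α,p44), (β,p44)}
  {α, β} × {p45} = {(α,p45), (β,p45)}
  {α} × {p43, p44, p45} = {(α,p43), (α,p44), (α,p45)}
  {α, β} × {p44, p45} = {(α,p44), (α,p45), (β,p44), (β,p45)}
  {α, β} × {p43, p44, p45} = {(α,p43), (α,p44), (α,p45), (β,p43), (β,p44), (β,p45)}
These 9 distinct sets form the basis B.
Close under arbitrary unions to get τ_{X×Y}; counting gives |τ_{X×Y}| = 14.


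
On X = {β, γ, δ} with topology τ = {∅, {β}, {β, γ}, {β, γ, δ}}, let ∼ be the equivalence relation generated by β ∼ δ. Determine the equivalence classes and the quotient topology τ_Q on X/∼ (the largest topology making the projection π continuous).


X/∼ = {[β=δ], [γ]}; |τ_Q| = 2.

Equivalence classes: [β=δ], [γ].
Quotient map π: X → X/∼ sends β ↦ [β=δ], γ ↦ [γ], δ ↦ [β=δ].
For each subset V ⊆ X/∼, compute π^{-1}(V) ⊆ X and check whether π^{-1}(V) ∈ τ. V is open in τ_Q iff π^{-1}(V) ∈ τ.
  V = {}: π^{-1}(V) = ∅ ∈ τ ✓.
  V = {[β=δ]}: π^{-1}(V) = {β, δ} ∉ τ ✗.
  V = {[γ]}: π^{-1}(V) = {γ} ∉ τ ✗.
  V = {[β=δ], [γ]}: π^{-1}(V) = {β, γ, δ} ∈ τ ✓.
Open sets in the quotient: τ_Q = {{}, {[β=δ], [γ]}} (2 elements).


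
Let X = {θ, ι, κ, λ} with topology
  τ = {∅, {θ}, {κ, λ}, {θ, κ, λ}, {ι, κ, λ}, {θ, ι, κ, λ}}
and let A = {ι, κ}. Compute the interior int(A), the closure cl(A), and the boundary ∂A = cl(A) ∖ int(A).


int(A) = ∅, cl(A) = {ι, κ, λ}, ∂A = {ι, κ, λ}.

Closed sets in (X, τ) are complements of opens:
  closed(X, τ) = {∅, {θ}, {ι}, {θ, ι}, {ι, κ, λ}, {θ, ι, κ, λ}}.
int(A) = ⋃ {U ∈ τ : U ⊆ A}. Opens contained in A: ∅.
Taking the union of these: int(A) = ∅.
cl(A) = ⋂ {C closed : A ⊆ C}. Closed sets containing A: {ι, κ, λ}, {θ, ι, κ, λ}.
Intersecting these: cl(A) = {ι, κ, λ}.
∂A = cl(A) ∖ int(A) = {ι, κ, λ} ∖ ∅ = {ι, κ, λ}.


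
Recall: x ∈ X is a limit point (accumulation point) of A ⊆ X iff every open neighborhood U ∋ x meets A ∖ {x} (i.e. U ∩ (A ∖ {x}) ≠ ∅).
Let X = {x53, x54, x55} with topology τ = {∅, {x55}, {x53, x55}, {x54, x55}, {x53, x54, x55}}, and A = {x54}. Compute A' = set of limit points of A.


A' = ∅

For each x ∈ X, list the open sets U ∈ τ with x ∈ U, then check whether U ∩ (A ∖ {x}) ≠ ∅ for every such U.
  x = x53: open {x53, x55} ∋ x has {x53, x55} ∩ (A ∖ {x53}) = ∅, so x is NOT a limit point.
  x = x54: open {x54, x55} ∋ x has {x54, x55} ∩ (A ∖ {x54}) = ∅, so x is NOT a limit point.
  x = x55: open {x55} ∋ x has {x55} ∩ (A ∖ {x55}) = ∅, so x is NOT a limit point.
Collecting: A' = ∅.


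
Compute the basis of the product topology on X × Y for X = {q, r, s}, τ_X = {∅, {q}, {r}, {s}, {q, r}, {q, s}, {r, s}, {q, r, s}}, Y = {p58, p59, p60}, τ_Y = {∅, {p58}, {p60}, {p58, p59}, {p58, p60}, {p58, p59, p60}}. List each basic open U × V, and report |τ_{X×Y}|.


Basis B = {∅ × ∅, {q} × {p58}, {q} × {p60}, {r} × {p58}, {r} × {p60}, {s} × {p58}, {s} × {p60}, {q} × {p58, p59}, {q} × {p58, p60}, {q, r} × {p58}, {q, s} × {p58}, {q, r} × {p60}, {q, s} × {p60}, {r} × {p58, p59}, {r} × {p58, p60}, {r, s} × {p58}, {r, s} × {p60}, {s} × {p58, p59}, {s} × {p58, p60}, {q} × {p58, p59, p60}, {q, r, s} × {p58}, {q, r, s} × {p60}, {r} × {p58, p59, p60}, {s} × {p58, p59, p60}, {q, r} × {p58, p59}, {q, s} × {p58, p59}, {q, r} × {p58, p60}, {q, s} × {p58, p60}, {r, s} × {p58, p59}, {r, s} × {p58, p60}, {q, r} × {p58, p59, p60}, {q, s} × {p58, p59, p60}, {q, r, s} × {p58, p59}, {q, r, s} × {p58, p60}, {r, s} × {p58, p59, p60}, {q, r, s} × {p58, p59, p60}}; |τ_{X×Y}| = 216.

Enumerate products U × V with U ∈ τ_X, V ∈ τ_Y (deduplicated):
  ∅ × ∅ = {} (∅)
  {q} × {p58} = {(q,p58)}
  {q} × {p60} = {(q,p60)}
  {r} × {p58} = {(r,p58)}
  {r} × {p60} = {(r,p60)}
  {s} × {p58} = {(s,p58)}
  {s} × {p60} = {(s,p60)}
  {q} × {p58, p59} = {(q,p58), (q,p59)}
  {q} × {p58, p60} = {(q,p58), (q,p60)}
  {q, r} × {p58} = {(q,p58), (r,p58)}
  {q, s} × {p58} = {(q,p58), (s,p58)}
  {q, r} × {p60} = {(q,p60), (r,p60)}
  {q, s} × {p60} = {(q,p60), (s,p60)}
  {r} × {p58, p59} = {(r,p58), (r,p59)}
  {r} × {p58, p60} = {(r,p58), (r,p60)}
  {r, s} × {p58} = {(r,p58), (s,p58)}
  {r, s} × {p60} = {(r,p60), (s,p60)}
  {s} × {p58, p59} = {(s,p58), (s,p59)}
  {s} × {p58, p60} = {(s,p58), (s,p60)}
  {q} × {p58, p59, p60} = {(q,p58), (q,p59), (q,p60)}
  {q, r, s} × {p58} = {(q,p58), (r,p58), (s,p58)}
  {q, r, s} × {p60} = {(q,p60), (r,p60), (s,p60)}
  {r} × {p58, p59, p60} = {(r,p58), (r,p59), (r,p60)}
  {s} × {p58, p59, p60} = {(s,p58), (s,p59), (s,p60)}
  {q, r} × {p58, p59} = {(q,p58), (q,p59), (r,p58), (r,p59)}
  {q, s} × {p58, p59} = {(q,p58), (q,p59), (s,p58), (s,p59)}
  {q, r} × {p58, p60} = {(q,p58), (q,p60), (r,p58), (r,p60)}
  {q, s} × {p58, p60} = {(q,p58), (q,p60), (s,p58), (s,p60)}
  {r, s} × {p58, p59} = {(r,p58), (r,p59), (s,p58), (s,p59)}
  {r, s} × {p58, p60} = {(r,p58), (r,p60), (s,p58), (s,p60)}
  {q, r} × {p58, p59, p60} = {(q,p58), (q,p59), (q,p60), (r,p58), (r,p59), (r,p60)}
  {q, s} × {p58, p59, p60} = {(q,p58), (q,p59), (q,p60), (s,p58), (s,p59), (s,p60)}
  {q, r, s} × {p58, p59} = {(q,p58), (q,p59), (r,p58), (r,p59), (s,p58), (s,p59)}
  {q, r, s} × {p58, p60} = {(q,p58), (q,p60), (r,p58), (r,p60), (s,p58), (s,p60)}
  {r, s} × {p58, p59, p60} = {(r,p58), (r,p59), (r,p60), (s,p58), (s,p59), (s,p60)}
  {q, r, s} × {p58, p59, p60} = {(q,p58), (q,p59), (q,p60), (r,p58), (r,p59), (r,p60), (s,p58), (s,p59), (s,p60)}
These 36 distinct sets form the basis B.
Close under arbitrary unions to get τ_{X×Y}; counting gives |τ_{X×Y}| = 216.


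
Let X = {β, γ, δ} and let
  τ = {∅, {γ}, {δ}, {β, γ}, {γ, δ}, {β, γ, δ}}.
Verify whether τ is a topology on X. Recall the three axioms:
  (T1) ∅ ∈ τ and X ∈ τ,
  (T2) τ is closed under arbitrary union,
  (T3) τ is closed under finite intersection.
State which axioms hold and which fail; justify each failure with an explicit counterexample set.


τ IS a topology on X.

Axiom (T1): ∅ ∈ τ? Yes; X ∈ τ? Yes.
Axiom (T2/T3): check pairwise unions and intersections of members of τ.
All pairwise intersections and unions checked — each lies in τ. Therefore τ satisfies (T1), (T2), (T3): it IS a topology on X.


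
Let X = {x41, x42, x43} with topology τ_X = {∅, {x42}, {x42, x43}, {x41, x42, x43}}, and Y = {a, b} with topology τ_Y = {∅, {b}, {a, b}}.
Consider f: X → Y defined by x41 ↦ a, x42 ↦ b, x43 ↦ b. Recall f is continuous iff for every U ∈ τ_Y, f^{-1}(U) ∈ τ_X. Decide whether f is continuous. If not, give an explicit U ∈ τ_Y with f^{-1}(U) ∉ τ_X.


f IS continuous.

Compute f^{-1}(U) for each U ∈ τ_Y:
  U = ∅: f^{-1}(U) = ∅ ∈ τ_X ✓.
  U = {b}: f^{-1}(U) = {x42, x43} ∈ τ_X ✓.
  U = {a, b}: f^{-1}(U) = {x41, x42, x43} ∈ τ_X ✓.
Every preimage lies in τ_X, so f IS continuous.


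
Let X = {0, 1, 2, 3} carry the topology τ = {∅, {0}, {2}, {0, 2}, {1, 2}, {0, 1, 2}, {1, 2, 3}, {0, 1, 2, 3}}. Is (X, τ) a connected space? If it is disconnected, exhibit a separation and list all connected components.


(X, τ) is disconnected; components = [{0}, {1, 2, 3}].

Find clopen sets (U ∈ τ with X ∖ U ∈ τ):
  U = ∅, X ∖ U = {0, 1, 2, 3} — both open, so U is clopen.
  U = {0}, X ∖ U = {1, 2, 3} — both open, so U is clopen.
  U = {1, 2, 3}, X ∖ U = {0} — both open, so U is clopen.
  U = {0, 1, 2, 3}, X ∖ U = ∅ — both open, so U is clopen.
Nontrivial clopen(s) exist: e.g. {1, 2, 3}. So (X, τ) is disconnected.
Compute connected components by grouping points that agree on all clopens:
  component: {0}
  component: {1, 2, 3}


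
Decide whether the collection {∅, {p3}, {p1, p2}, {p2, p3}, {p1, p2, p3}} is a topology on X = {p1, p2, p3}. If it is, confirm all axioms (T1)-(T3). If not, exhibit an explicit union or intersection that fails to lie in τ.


τ is NOT a topology on X.

Axiom (T1): ∅ ∈ τ? Yes; X ∈ τ? Yes.
Axiom (T2/T3): check pairwise unions and intersections of members of τ.
Counterexample for (T3): {p1, p2} ∩ {p2, p3} = {p2} ∉ τ. Therefore τ is NOT a topology.


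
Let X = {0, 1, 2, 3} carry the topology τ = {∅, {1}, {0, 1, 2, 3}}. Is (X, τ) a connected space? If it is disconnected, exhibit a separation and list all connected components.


(X, τ) is connected.

Find clopen sets (U ∈ τ with X ∖ U ∈ τ):
  U = ∅, X ∖ U = {0, 1, 2, 3} — both open, so U is clopen.
  U = {0, 1, 2, 3}, X ∖ U = ∅ — both open, so U is clopen.
Only trivial clopens (∅ and X) exist, so (X, τ) is connected.
Compute connected components by grouping points that agree on all clopens:
  component: {0, 1, 2, 3}


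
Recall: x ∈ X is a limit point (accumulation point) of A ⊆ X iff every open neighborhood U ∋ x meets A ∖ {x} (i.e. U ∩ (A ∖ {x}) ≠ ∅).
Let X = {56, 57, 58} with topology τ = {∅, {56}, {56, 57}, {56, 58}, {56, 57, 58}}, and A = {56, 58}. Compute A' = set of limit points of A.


A' = {57, 58}

For each x ∈ X, list the open sets U ∈ τ with x ∈ U, then check whether U ∩ (A ∖ {x}) ≠ ∅ for every such U.
  x = 56: open {56} ∋ x has {56} ∩ (A ∖ {56}) = ∅, so x is NOT a limit point.
  x = 57: opens ∋ x are {56, 57}, {56, 57, 58}; each meets A ∖ {57}, so x IS a limit point.
  x = 58: opens ∋ x are {56, 58}, {56, 57, 58}; each meets A ∖ {58}, so x IS a limit point.
Collecting: A' = {57, 58}.


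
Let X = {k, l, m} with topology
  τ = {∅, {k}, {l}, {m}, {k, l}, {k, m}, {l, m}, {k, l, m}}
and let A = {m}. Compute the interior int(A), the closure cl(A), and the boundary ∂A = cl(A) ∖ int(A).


int(A) = {m}, cl(A) = {m}, ∂A = ∅.

Closed sets in (X, τ) are complements of opens:
  closed(X, τ) = {∅, {k}, {l}, {m}, {k, l}, {k, m}, {l, m}, {k, l, m}}.
int(A) = ⋃ {U ∈ τ : U ⊆ A}. Opens contained in A: ∅, {m}.
Taking the union of these: int(A) = {m}.
cl(A) = ⋂ {C closed : A ⊆ C}. Closed sets containing A: {m}, {k, m}, {l, m}, {k, l, m}.
Intersecting these: cl(A) = {m}.
∂A = cl(A) ∖ int(A) = {m} ∖ {m} = ∅.


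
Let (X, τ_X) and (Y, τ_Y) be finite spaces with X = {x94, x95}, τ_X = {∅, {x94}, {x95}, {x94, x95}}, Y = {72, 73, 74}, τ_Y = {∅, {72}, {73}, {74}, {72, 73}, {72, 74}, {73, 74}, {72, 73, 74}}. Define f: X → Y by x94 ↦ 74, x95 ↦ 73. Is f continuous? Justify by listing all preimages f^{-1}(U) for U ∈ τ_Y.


f IS continuous.

Compute f^{-1}(U) for each U ∈ τ_Y:
  U = ∅: f^{-1}(U) = ∅ ∈ τ_X ✓.
  U = {72}: f^{-1}(U) = ∅ ∈ τ_X ✓.
  U = {73}: f^{-1}(U) = {x95} ∈ τ_X ✓.
  U = {74}: f^{-1}(U) = {x94} ∈ τ_X ✓.
  U = {72, 73}: f^{-1}(U) = {x95} ∈ τ_X ✓.
  U = {72, 74}: f^{-1}(U) = {x94} ∈ τ_X ✓.
  U = {73, 74}: f^{-1}(U) = {x94, x95} ∈ τ_X ✓.
  U = {72, 73, 74}: f^{-1}(U) = {x94, x95} ∈ τ_X ✓.
Every preimage lies in τ_X, so f IS continuous.


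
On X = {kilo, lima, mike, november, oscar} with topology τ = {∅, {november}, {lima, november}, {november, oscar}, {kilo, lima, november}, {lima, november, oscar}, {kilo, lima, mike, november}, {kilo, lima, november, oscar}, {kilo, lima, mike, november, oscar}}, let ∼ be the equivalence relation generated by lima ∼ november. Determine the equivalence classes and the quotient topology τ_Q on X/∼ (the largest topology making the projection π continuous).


X/∼ = {[kilo], [lima=november], [mike], [oscar]}; |τ_Q| = 7.

Equivalence classes: [kilo], [lima=november], [mike], [oscar].
Quotient map π: X → X/∼ sends kilo ↦ [kilo], lima ↦ [lima=november], mike ↦ [mike], november ↦ [lima=november], oscar ↦ [oscar].
For each subset V ⊆ X/∼, compute π^{-1}(V) ⊆ X and check whether π^{-1}(V) ∈ τ. V is open in τ_Q iff π^{-1}(V) ∈ τ.
  V = {}: π^{-1}(V) = ∅ ∈ τ ✓.
  V = {[kilo]}: π^{-1}(V) = {kilo} ∉ τ ✗.
  V = {[lima=november]}: π^{-1}(V) = {lima, november} ∈ τ ✓.
  V = {[kilo], [lima=november]}: π^{-1}(V) = {kilo, lima, november} ∈ τ ✓.
  V = {[mike]}: π^{-1}(V) = {mike} ∉ τ ✗.
  V = {[kilo], [mike]}: π^{-1}(V) = {kilo, mike} ∉ τ ✗.
  V = {[lima=november], [mike]}: π^{-1}(V) = {lima, mike, november} ∉ τ ✗.
  V = {[kilo], [lima=november], [mike]}: π^{-1}(V) = {kilo, lima, mike, november} ∈ τ ✓.
  V = {[oscar]}: π^{-1}(V) = {oscar} ∉ τ ✗.
  V = {[kilo], [oscar]}: π^{-1}(V) = {kilo, oscar} ∉ τ ✗.
  V = {[lima=november], [oscar]}: π^{-1}(V) = {lima, november, oscar} ∈ τ ✓.
  V = {[kilo], [lima=november], [oscar]}: π^{-1}(V) = {kilo, lima, november, oscar} ∈ τ ✓.
  V = {[mike], [oscar]}: π^{-1}(V) = {mike, oscar} ∉ τ ✗.
  V = {[kilo], [mike], [oscar]}: π^{-1}(V) = {kilo, mike, oscar} ∉ τ ✗.
  V = {[lima=november], [mike], [oscar]}: π^{-1}(V) = {lima, mike, november, oscar} ∉ τ ✗.
  V = {[kilo], [lima=november], [mike], [oscar]}: π^{-1}(V) = {kilo, lima, mike, november, oscar} ∈ τ ✓.
Open sets in the quotient: τ_Q = {{}, {[lima=november]}, {[kilo], [lima=november]}, {[kilo], [lima=november], [mike]}, {[lima=november], [oscar]}, {[kilo], [lima=november], [oscar]}, {[kilo], [lima=november], [mike], [oscar]}} (7 elements).


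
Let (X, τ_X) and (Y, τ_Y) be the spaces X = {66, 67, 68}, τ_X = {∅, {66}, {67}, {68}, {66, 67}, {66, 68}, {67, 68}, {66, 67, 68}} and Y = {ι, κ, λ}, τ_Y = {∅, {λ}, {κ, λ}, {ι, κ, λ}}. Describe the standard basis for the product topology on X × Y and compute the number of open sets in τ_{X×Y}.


Basis B = {∅ × ∅, {66} × {λ}, {67} × {λ}, {68} × {λ}, {66} × {κ, λ}, {66, 67} × {λ}, {66, 68} × {λ}, {67} × {κ, λ}, {67, 68} × {λ}, {68} × {κ, λ}, {66} × {ι, κ, λ}, {66, 67, 68} × {λ}, {67} × {ι, κ, λ}, {68} × {ι, κ, λ}, {66, 67} × {κ, λ}, {66, 68} × {κ, λ}, {67, 68} × {κ, λ}, {66, 67} × {ι, κ, λ}, {66, 68} × {ι, κ, λ}, {66, 67, 68} × {κ, λ}, {67, 68} × {ι, κ, λ}, {66, 67, 68} × {ι, κ, λ}}; |τ_{X×Y}| = 64.

Enumerate products U × V with U ∈ τ_X, V ∈ τ_Y (deduplicated):
  ∅ × ∅ = {} (∅)
  {66} × {λ} = {(66,λ)}
  {67} × {λ} = {(67,λ)}
  {68} × {λ} = {(68,λ)}
  {66} × {κ, λ} = {(66,κ), (66,λ)}
  {66, 67} × {λ} = {(66,λ), (67,λ)}
  {66, 68} × {λ} = {(66,λ), (68,λ)}
  {67} × {κ, λ} = {(67,κ), (67,λ)}
  {67, 68} × {λ} = {(67,λ), (68,λ)}
  {68} × {κ, λ} = {(68,κ), (68,λ)}
  {66} × {ι, κ, λ} = {(66,ι), (66,κ), (66,λ)}
  {66, 67, 68} × {λ} = {(66,λ), (67,λ), (68,λ)}
  {67} × {ι, κ, λ} = {(67,ι), (67,κ), (67,λ)}
  {68} × {ι, κ, λ} = {(68,ι), (68,κ), (68,λ)}
  {66, 67} × {κ, λ} = {(66,κ), (66,λ), (67,κ), (67,λ)}
  {66, 68} × {κ, λ} = {(66,κ), (66,λ), (68,κ), (68,λ)}
  {67, 68} × {κ, λ} = {(67,κ), (67,λ), (68,κ), (68,λ)}
  {66, 67} × {ι, κ, λ} = {(66,ι), (66,κ), (66,λ), (67,ι), (67,κ), (67,λ)}
  {66, 68} × {ι, κ, λ} = {(66,ι), (66,κ), (66,λ), (68,ι), (68,κ), (68,λ)}
  {66, 67, 68} × {κ, λ} = {(66,κ), (66,λ), (67,κ), (67,λ), (68,κ), (68,λ)}
  {67, 68} × {ι, κ, λ} = {(67,ι), (67,κ), (67,λ), (68,ι), (68,κ), (68,λ)}
  {66, 67, 68} × {ι, κ, λ} = {(66,ι), (66,κ), (66,λ), (67,ι), (67,κ), (67,λ), (68,ι), (68,κ), (68,λ)}
These 22 distinct sets form the basis B.
Close under arbitrary unions to get τ_{X×Y}; counting gives |τ_{X×Y}| = 64.


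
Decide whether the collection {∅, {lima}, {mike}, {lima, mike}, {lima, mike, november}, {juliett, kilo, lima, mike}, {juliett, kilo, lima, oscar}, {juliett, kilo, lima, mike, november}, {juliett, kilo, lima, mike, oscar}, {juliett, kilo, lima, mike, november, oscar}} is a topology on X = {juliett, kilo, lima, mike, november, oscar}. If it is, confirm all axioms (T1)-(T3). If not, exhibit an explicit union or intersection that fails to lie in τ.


τ is NOT a topology on X.

Axiom (T1): ∅ ∈ τ? Yes; X ∈ τ? Yes.
Axiom (T2/T3): check pairwise unions and intersections of members of τ.
Counterexample for (T3): {juliett, kilo, lima, mike} ∩ {juliett, kilo, lima, oscar} = {juliett, kilo, lima} ∉ τ. Therefore τ is NOT a topology.


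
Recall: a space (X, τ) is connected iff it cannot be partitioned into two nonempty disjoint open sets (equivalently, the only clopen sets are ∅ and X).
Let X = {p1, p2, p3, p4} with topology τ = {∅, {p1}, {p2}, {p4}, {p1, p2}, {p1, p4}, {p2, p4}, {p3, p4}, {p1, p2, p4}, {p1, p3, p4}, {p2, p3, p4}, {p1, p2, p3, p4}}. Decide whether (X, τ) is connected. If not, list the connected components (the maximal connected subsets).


(X, τ) is disconnected; components = [{p1}, {p2}, {p3, p4}].

Find clopen sets (U ∈ τ with X ∖ U ∈ τ):
  U = ∅, X ∖ U = {p1, p2, p3, p4} — both open, so U is clopen.
  U = {p1}, X ∖ U = {p2, p3, p4} — both open, so U is clopen.
  U = {p2}, X ∖ U = {p1, p3, p4} — both open, so U is clopen.
  U = {p1, p2}, X ∖ U = {p3, p4} — both open, so U is clopen.
  U = {p3, p4}, X ∖ U = {p1, p2} — both open, so U is clopen.
  U = {p1, p3, p4}, X ∖ U = {p2} — both open, so U is clopen.
  U = {p2, p3, p4}, X ∖ U = {p1} — both open, so U is clopen.
  U = {p1, p2, p3, p4}, X ∖ U = ∅ — both open, so U is clopen.
Nontrivial clopen(s) exist: e.g. {p2}. So (X, τ) is disconnected.
Compute connected components by grouping points that agree on all clopens:
  component: {p1}
  component: {p2}
  component: {p3, p4}


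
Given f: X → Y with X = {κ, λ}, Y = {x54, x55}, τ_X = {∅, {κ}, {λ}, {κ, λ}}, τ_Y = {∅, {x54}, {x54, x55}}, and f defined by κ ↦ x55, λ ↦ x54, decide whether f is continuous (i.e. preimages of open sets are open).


f IS continuous.

Compute f^{-1}(U) for each U ∈ τ_Y:
  U = ∅: f^{-1}(U) = ∅ ∈ τ_X ✓.
  U = {x54}: f^{-1}(U) = {λ} ∈ τ_X ✓.
  U = {x54, x55}: f^{-1}(U) = {κ, λ} ∈ τ_X ✓.
Every preimage lies in τ_X, so f IS continuous.


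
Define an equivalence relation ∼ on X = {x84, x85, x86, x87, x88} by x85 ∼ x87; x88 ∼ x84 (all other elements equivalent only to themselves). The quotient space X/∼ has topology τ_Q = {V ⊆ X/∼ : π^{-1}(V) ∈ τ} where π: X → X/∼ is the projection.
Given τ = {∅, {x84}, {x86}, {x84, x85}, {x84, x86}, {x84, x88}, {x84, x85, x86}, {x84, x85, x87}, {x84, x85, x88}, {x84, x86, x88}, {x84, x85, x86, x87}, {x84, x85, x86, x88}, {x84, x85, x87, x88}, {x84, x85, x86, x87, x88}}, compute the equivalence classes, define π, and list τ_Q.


X/∼ = {[x84=x88], [x85=x87], [x86]}; |τ_Q| = 6.

Equivalence classes: [x84=x88], [x85=x87], [x86].
Quotient map π: X → X/∼ sends x84 ↦ [x84=x88], x85 ↦ [x85=x87], x86 ↦ [x86], x87 ↦ [x85=x87], x88 ↦ [x84=x88].
For each subset V ⊆ X/∼, compute π^{-1}(V) ⊆ X and check whether π^{-1}(V) ∈ τ. V is open in τ_Q iff π^{-1}(V) ∈ τ.
  V = {}: π^{-1}(V) = ∅ ∈ τ ✓.
  V = {[x84=x88]}: π^{-1}(V) = {x84, x88} ∈ τ ✓.
  V = {[x85=x87]}: π^{-1}(V) = {x85, x87} ∉ τ ✗.
  V = {[x84=x88], [x85=x87]}: π^{-1}(V) = {x84, x85, x87, x88} ∈ τ ✓.
  V = {[x86]}: π^{-1}(V) = {x86} ∈ τ ✓.
  V = {[x84=x88], [x86]}: π^{-1}(V) = {x84, x86, x88} ∈ τ ✓.
  V = {[x85=x87], [x86]}: π^{-1}(V) = {x85, x86, x87} ∉ τ ✗.
  V = {[x84=x88], [x85=x87], [x86]}: π^{-1}(V) = {x84, x85, x86, x87, x88} ∈ τ ✓.
Open sets in the quotient: τ_Q = {{}, {[x84=x88]}, {[x84=x88], [x85=x87]}, {[x86]}, {[x84=x88], [x86]}, {[x84=x88], [x85=x87], [x86]}} (6 elements).


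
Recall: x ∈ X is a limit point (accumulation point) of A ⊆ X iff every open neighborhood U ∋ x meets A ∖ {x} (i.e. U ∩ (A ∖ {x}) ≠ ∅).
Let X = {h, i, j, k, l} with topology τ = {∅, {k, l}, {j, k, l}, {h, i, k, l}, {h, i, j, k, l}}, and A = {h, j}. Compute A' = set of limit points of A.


A' = {i}

For each x ∈ X, list the open sets U ∈ τ with x ∈ U, then check whether U ∩ (A ∖ {x}) ≠ ∅ for every such U.
  x = h: open {h, i, k, l} ∋ x has {h, i, k, l} ∩ (A ∖ {h}) = ∅, so x is NOT a limit point.
  x = i: opens ∋ x are {h, i, k, l}, {h, i, j, k, l}; each meets A ∖ {i}, so x IS a limit point.
  x = j: open {j, k, l} ∋ x has {j, k, l} ∩ (A ∖ {j}) = ∅, so x is NOT a limit point.
  x = k: open {k, l} ∋ x has {k, l} ∩ (A ∖ {k}) = ∅, so x is NOT a limit point.
  x = l: open {k, l} ∋ x has {k, l} ∩ (A ∖ {l}) = ∅, so x is NOT a limit point.
Collecting: A' = {i}.


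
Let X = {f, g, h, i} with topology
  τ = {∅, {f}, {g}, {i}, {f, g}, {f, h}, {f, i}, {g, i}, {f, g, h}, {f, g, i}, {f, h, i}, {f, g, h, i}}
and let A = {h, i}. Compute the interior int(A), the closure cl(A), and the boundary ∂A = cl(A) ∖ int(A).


int(A) = {i}, cl(A) = {h, i}, ∂A = {h}.

Closed sets in (X, τ) are complements of opens:
  closed(X, τ) = {∅, {g}, {h}, {i}, {f, h}, {g, h}, {g, i}, {h, i}, {f, g, h}, {f, h, i}, {g, h, i}, {f, g, h, i}}.
int(A) = ⋃ {U ∈ τ : U ⊆ A}. Opens contained in A: ∅, {i}.
Taking the union of these: int(A) = {i}.
cl(A) = ⋂ {C closed : A ⊆ C}. Closed sets containing A: {h, i}, {f, h, i}, {g, h, i}, {f, g, h, i}.
Intersecting these: cl(A) = {h, i}.
∂A = cl(A) ∖ int(A) = {h, i} ∖ {i} = {h}.


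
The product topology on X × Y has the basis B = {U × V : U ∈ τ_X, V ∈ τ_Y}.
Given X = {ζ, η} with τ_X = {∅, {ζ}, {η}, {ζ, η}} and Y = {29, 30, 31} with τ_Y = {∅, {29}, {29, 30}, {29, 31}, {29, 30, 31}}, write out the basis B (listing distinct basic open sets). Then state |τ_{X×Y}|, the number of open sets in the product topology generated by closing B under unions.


Basis B = {∅ × ∅, {ζ} × {29}, {η} × {29}, {ζ} × {29, 30}, {ζ} × {29, 31}, {ζ, η} × {29}, {η} × {29, 30}, {η} × {29, 31}, {ζ} × {29, 30, 31}, {η} × {29, 30, 31}, {ζ, η} × {29, 30}, {ζ, η} × {29, 31}, {ζ, η} × {29, 30, 31}}; |τ_{X×Y}| = 25.

Enumerate products U × V with U ∈ τ_X, V ∈ τ_Y (deduplicated):
  ∅ × ∅ = {} (∅)
  {ζ} × {29} = {(ζ,29)}
  {η} × {29} = {(η,29)}
  {ζ} × {29, 30} = {(ζ,29), (ζ,30)}
  {ζ} × {29, 31} = {(ζ,29), (ζ,31)}
  {ζ, η} × {29} = {(ζ,29), (η,29)}
  {η} × {29, 30} = {(η,29), (η,30)}
  {η} × {29, 31} = {(η,29), (η,31)}
  {ζ} × {29, 30, 31} = {(ζ,29), (ζ,30), (ζ,31)}
  {η} × {29, 30, 31} = {(η,29), (η,30), (η,31)}
  {ζ, η} × {29, 30} = {(ζ,29), (ζ,30), (η,29), (η,30)}
  {ζ, η} × {29, 31} = {(ζ,29), (ζ,31), (η,29), (η,31)}
  {ζ, η} × {29, 30, 31} = {(ζ,29), (ζ,30), (ζ,31), (η,29), (η,30), (η,31)}
These 13 distinct sets form the basis B.
Close under arbitrary unions to get τ_{X×Y}; counting gives |τ_{X×Y}| = 25.


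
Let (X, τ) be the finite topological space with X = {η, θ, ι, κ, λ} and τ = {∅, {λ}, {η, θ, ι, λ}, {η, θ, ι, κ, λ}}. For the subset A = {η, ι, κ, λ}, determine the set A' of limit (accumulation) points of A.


A' = {η, θ, ι, κ}

For each x ∈ X, list the open sets U ∈ τ with x ∈ U, then check whether U ∩ (A ∖ {x}) ≠ ∅ for every such U.
  x = η: opens ∋ x are {η, θ, ι, λ}, {η, θ, ι, κ, λ}; each meets A ∖ {η}, so x IS a limit point.
  x = θ: opens ∋ x are {η, θ, ι, λ}, {η, θ, ι, κ, λ}; each meets A ∖ {θ}, so x IS a limit point.
  x = ι: opens ∋ x are {η, θ, ι, λ}, {η, θ, ι, κ, λ}; each meets A ∖ {ι}, so x IS a limit point.
  x = κ: opens ∋ x are {η, θ, ι, κ, λ}; each meets A ∖ {κ}, so x IS a limit point.
  x = λ: open {λ} ∋ x has {λ} ∩ (A ∖ {λ}) = ∅, so x is NOT a limit point.
Collecting: A' = {η, θ, ι, κ}.


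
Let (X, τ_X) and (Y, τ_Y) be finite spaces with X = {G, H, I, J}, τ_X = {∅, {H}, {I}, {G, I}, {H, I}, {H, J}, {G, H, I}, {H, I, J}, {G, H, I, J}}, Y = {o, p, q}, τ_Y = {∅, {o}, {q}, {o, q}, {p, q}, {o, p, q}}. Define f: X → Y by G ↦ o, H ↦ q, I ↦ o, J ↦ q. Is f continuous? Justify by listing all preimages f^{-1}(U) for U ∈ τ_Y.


f IS continuous.

Compute f^{-1}(U) for each U ∈ τ_Y:
  U = ∅: f^{-1}(U) = ∅ ∈ τ_X ✓.
  U = {o}: f^{-1}(U) = {G, I} ∈ τ_X ✓.
  U = {q}: f^{-1}(U) = {H, J} ∈ τ_X ✓.
  U = {o, q}: f^{-1}(U) = {G, H, I, J} ∈ τ_X ✓.
  U = {p, q}: f^{-1}(U) = {H, J} ∈ τ_X ✓.
  U = {o, p, q}: f^{-1}(U) = {G, H, I, J} ∈ τ_X ✓.
Every preimage lies in τ_X, so f IS continuous.


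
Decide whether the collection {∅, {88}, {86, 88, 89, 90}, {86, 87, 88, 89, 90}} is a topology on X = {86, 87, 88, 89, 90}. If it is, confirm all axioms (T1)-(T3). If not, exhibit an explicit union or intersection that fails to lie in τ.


τ IS a topology on X.

Axiom (T1): ∅ ∈ τ? Yes; X ∈ τ? Yes.
Axiom (T2/T3): check pairwise unions and intersections of members of τ.
All pairwise intersections and unions checked — each lies in τ. Therefore τ satisfies (T1), (T2), (T3): it IS a topology on X.


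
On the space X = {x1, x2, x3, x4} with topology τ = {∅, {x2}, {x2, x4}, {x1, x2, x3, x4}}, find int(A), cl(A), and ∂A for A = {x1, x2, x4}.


int(A) = {x2, x4}, cl(A) = {x1, x2, x3, x4}, ∂A = {x1, x3}.

Closed sets in (X, τ) are complements of opens:
  closed(X, τ) = {∅, {x1, x3}, {x1, x3, x4}, {x1, x2, x3, x4}}.
int(A) = ⋃ {U ∈ τ : U ⊆ A}. Opens contained in A: ∅, {x2}, {x2, x4}.
Taking the union of these: int(A) = {x2, x4}.
cl(A) = ⋂ {C closed : A ⊆ C}. Closed sets containing A: {x1, x2, x3, x4}.
Intersecting these: cl(A) = {x1, x2, x3, x4}.
∂A = cl(A) ∖ int(A) = {x1, x2, x3, x4} ∖ {x2, x4} = {x1, x3}.


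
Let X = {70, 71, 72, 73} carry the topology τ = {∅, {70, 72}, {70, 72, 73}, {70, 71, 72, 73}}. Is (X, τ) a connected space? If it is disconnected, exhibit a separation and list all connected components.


(X, τ) is connected.

Find clopen sets (U ∈ τ with X ∖ U ∈ τ):
  U = ∅, X ∖ U = {70, 71, 72, 73} — both open, so U is clopen.
  U = {70, 71, 72, 73}, X ∖ U = ∅ — both open, so U is clopen.
Only trivial clopens (∅ and X) exist, so (X, τ) is connected.
Compute connected components by grouping points that agree on all clopens:
  component: {70, 71, 72, 73}


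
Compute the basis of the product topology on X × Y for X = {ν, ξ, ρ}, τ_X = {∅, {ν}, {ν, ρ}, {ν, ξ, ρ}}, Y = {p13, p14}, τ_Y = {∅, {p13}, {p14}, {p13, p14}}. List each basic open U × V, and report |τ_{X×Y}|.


Basis B = {∅ × ∅, {ν} × {p13}, {ν} × {p14}, {ν} × {p13, p14}, {ν, ρ} × {p13}, {ν, ρ} × {p14}, {ν, ξ, ρ} × {p13}, {ν, ξ, ρ} × {p14}, {ν, ρ} × {p13, p14}, {ν, ξ, ρ} × {p13, p14}}; |τ_{X×Y}| = 16.

Enumerate products U × V with U ∈ τ_X, V ∈ τ_Y (deduplicated):
  ∅ × ∅ = {} (∅)
  {ν} × {p13} = {(ν,p13)}
  {ν} × {p14} = {(ν,p14)}
  {ν} × {p13, p14} = {(ν,p13), (ν,p14)}
  {ν, ρ} × {p13} = {(ν,p13), (ρ,p13)}
  {ν, ρ} × {p14} = {(ν,p14), (ρ,p14)}
  {ν, ξ, ρ} × {p13} = {(ν,p13), (ξ,p13), (ρ,p13)}
  {ν, ξ, ρ} × {p14} = {(ν,p14), (ξ,p14), (ρ,p14)}
  {ν, ρ} × {p13, p14} = {(ν,p13), (ν,p14), (ρ,p13), (ρ,p14)}
  {ν, ξ, ρ} × {p13, p14} = {(ν,p13), (ν,p14), (ξ,p13), (ξ,p14), (ρ,p13), (ρ,p14)}
These 10 distinct sets form the basis B.
Close under arbitrary unions to get τ_{X×Y}; counting gives |τ_{X×Y}| = 16.


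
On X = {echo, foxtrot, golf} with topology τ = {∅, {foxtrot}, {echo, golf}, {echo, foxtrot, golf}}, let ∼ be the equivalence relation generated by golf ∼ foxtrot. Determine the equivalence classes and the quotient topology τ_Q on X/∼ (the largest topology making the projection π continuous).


X/∼ = {[echo], [foxtrot=golf]}; |τ_Q| = 2.

Equivalence classes: [echo], [foxtrot=golf].
Quotient map π: X → X/∼ sends echo ↦ [echo], foxtrot ↦ [foxtrot=golf], golf ↦ [foxtrot=golf].
For each subset V ⊆ X/∼, compute π^{-1}(V) ⊆ X and check whether π^{-1}(V) ∈ τ. V is open in τ_Q iff π^{-1}(V) ∈ τ.
  V = {}: π^{-1}(V) = ∅ ∈ τ ✓.
  V = {[echo]}: π^{-1}(V) = {echo} ∉ τ ✗.
  V = {[foxtrot=golf]}: π^{-1}(V) = {foxtrot, golf} ∉ τ ✗.
  V = {[echo], [foxtrot=golf]}: π^{-1}(V) = {echo, foxtrot, golf} ∈ τ ✓.
Open sets in the quotient: τ_Q = {{}, {[echo], [foxtrot=golf]}} (2 elements).


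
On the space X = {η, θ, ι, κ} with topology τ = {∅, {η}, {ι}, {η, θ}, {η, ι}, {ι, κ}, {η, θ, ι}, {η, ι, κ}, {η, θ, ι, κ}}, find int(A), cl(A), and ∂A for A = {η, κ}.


int(A) = {η}, cl(A) = {η, θ, κ}, ∂A = {θ, κ}.

Closed sets in (X, τ) are complements of opens:
  closed(X, τ) = {∅, {θ}, {κ}, {η, θ}, {θ, κ}, {ι, κ}, {η, θ, κ}, {θ, ι, κ}, {η, θ, ι, κ}}.
int(A) = ⋃ {U ∈ τ : U ⊆ A}. Opens contained in A: ∅, {η}.
Taking the union of these: int(A) = {η}.
cl(A) = ⋂ {C closed : A ⊆ C}. Closed sets containing A: {η, θ, κ}, {η, θ, ι, κ}.
Intersecting these: cl(A) = {η, θ, κ}.
∂A = cl(A) ∖ int(A) = {η, θ, κ} ∖ {η} = {θ, κ}.


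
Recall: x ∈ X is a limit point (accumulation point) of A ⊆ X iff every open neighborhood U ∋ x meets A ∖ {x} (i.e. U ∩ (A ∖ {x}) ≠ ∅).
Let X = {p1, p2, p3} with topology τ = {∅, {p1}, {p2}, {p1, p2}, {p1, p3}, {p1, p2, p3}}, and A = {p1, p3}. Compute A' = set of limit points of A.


A' = {p3}

For each x ∈ X, list the open sets U ∈ τ with x ∈ U, then check whether U ∩ (A ∖ {x}) ≠ ∅ for every such U.
  x = p1: open {p1} ∋ x has {p1} ∩ (A ∖ {p1}) = ∅, so x is NOT a limit point.
  x = p2: open {p2} ∋ x has {p2} ∩ (A ∖ {p2}) = ∅, so x is NOT a limit point.
  x = p3: opens ∋ x are {p1, p3}, {p1, p2, p3}; each meets A ∖ {p3}, so x IS a limit point.
Collecting: A' = {p3}.
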